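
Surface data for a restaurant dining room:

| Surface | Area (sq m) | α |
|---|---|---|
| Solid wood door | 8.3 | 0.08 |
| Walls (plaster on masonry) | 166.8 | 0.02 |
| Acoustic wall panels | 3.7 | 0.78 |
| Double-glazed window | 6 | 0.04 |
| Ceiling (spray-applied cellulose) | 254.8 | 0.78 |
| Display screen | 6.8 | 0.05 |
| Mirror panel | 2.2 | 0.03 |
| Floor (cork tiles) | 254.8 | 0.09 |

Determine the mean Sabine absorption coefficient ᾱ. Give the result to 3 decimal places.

S = Σ Sᵢ = 8.3 + 166.8 + 3.7 + 6 + 254.8 + 6.8 + 2.2 + 254.8 = 703.4 sq m.
Weighted sum Σ Sα = 229.208.
ᾱ = A/S = 0.326.

0.326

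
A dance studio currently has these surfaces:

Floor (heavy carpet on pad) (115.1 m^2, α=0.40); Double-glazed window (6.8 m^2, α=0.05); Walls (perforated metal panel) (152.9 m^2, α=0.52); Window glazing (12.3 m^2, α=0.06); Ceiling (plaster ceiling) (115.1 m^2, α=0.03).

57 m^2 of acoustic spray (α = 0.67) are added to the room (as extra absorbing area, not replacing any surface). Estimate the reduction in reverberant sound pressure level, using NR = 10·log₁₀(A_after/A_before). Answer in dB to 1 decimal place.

Total absorption A_before = 115.1*0.40 + 6.8*0.05 + 152.9*0.52 + 12.3*0.06 + 115.1*0.03
  = 46.040 + 0.340 + 79.508 + 0.738 + 3.453 = 130.079 m^2 sabins.
Added absorption = 57 × 0.67 = 38.190 sabins.
New total A_after = 168.269 sabins.
NR = 10·log₁₀(168.269/130.079) = 1.1 dB.

1.1 dB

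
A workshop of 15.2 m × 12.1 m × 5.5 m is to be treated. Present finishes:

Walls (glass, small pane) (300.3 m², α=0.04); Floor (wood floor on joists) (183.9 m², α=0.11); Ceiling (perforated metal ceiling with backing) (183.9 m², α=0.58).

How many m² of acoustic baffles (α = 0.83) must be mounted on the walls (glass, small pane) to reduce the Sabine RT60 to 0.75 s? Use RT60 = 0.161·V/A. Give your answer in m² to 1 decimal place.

Summing Sᵢαᵢ: 12.012 + 20.229 + 106.662 → A₁ = 138.903 sabins.
V = 1011.56 m³. Target absorption A₂ = 0.161 × 1011.56 / 0.75 = 217.148 sabins.
ΔA needed = 217.148 − 138.903 = 78.245 sabins.
Each m² of panel replacing the walls (glass, small pane) adds (0.83 − 0.04) = 0.79 sabins.
Panel area = 78.245 / 0.79 = 99.0 m².

99.0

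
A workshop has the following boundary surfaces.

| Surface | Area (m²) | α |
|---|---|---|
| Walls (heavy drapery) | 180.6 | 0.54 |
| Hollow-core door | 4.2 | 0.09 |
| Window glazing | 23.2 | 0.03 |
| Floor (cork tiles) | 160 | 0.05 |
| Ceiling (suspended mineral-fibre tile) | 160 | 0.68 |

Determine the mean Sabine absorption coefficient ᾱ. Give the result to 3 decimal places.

0.408

Total surface area S = 528.0 m².
A = 180.6·0.54 + 4.2·0.09 + 23.2·0.03 + 160·0.05 + 160·0.68 = 215.398 sabins.
ᾱ = 215.398 / 528.0 = 0.408.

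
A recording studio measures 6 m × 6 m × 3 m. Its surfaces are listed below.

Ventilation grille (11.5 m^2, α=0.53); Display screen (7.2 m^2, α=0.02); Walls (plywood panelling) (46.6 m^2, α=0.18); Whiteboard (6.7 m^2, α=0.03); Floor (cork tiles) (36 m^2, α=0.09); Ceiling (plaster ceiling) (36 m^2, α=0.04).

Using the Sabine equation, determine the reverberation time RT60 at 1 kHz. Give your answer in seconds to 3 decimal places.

A = Σ Sᵢαᵢ = 11.5·0.53 + 7.2·0.02 + 46.6·0.18 + 6.7·0.03 + 36·0.09 + 36·0.04 = 19.508 sabins.
Volume V = 6 × 6 × 3 = 108 m³.
RT60 = 0.161 · V / A = 0.161 × 108 / 19.508 = 0.891 s.

0.891 seconds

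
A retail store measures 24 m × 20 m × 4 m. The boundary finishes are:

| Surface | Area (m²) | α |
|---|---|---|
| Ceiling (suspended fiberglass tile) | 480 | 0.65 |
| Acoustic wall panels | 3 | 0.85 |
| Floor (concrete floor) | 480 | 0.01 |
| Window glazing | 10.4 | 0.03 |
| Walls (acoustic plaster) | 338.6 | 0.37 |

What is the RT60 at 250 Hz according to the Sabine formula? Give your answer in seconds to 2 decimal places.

A = Σ Sᵢαᵢ = 480*0.65 + 3*0.85 + 480*0.01 + 10.4*0.03 + 338.6*0.37 = 444.944 sabins.
V = 24·20·4 = 1920 m³.
T = 0.161 V/A = 0.161·1920/444.944 = 0.69 s.

0.69 seconds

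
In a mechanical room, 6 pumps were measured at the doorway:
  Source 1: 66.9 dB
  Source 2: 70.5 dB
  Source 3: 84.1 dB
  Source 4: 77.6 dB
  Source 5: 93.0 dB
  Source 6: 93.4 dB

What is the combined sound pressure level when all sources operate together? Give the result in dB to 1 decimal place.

Sum in the linear (power) domain: Σ 10^(Lᵢ/10) = 10^(66.9/10) + 10^(70.5/10) + 10^(84.1/10) + 10^(77.6/10) + 10^(93.0/10) + 10^(93.4/10) = 4.514e+09.
Back to dB: 10·log₁₀ Σ = 96.5 dB.

96.5 dB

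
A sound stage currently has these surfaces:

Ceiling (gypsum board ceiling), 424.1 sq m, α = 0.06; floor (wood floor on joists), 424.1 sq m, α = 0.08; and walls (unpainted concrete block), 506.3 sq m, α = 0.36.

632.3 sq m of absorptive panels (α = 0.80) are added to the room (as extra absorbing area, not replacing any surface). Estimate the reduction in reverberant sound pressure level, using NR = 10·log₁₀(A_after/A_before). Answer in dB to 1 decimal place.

4.9 dB

A_before = Σ Sᵢαᵢ = 424.1×0.06 + 424.1×0.08 + 506.3×0.36 = 241.642 sabins.
Added absorption = 632.3 × 0.80 = 505.840 sabins.
New total A_after = 747.482 sabins.
NR = 10·log₁₀(747.482/241.642) = 4.9 dB.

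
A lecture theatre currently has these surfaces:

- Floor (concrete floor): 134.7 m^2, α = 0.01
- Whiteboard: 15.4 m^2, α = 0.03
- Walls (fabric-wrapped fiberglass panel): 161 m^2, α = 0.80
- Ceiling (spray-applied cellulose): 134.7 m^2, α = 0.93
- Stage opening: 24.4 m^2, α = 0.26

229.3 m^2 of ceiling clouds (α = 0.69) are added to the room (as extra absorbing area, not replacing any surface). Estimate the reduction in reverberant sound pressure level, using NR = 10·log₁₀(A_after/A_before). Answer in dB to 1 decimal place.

2.1 dB

A_before = Σ Sᵢαᵢ = 134.7·0.01 + 15.4·0.03 + 161·0.80 + 134.7·0.93 + 24.4·0.26 = 262.224 sabins.
Added absorption = 229.3 × 0.69 = 158.217 sabins.
A_after = 262.224 + 158.217 = 420.441 sabins.
NR = 10·log₁₀(420.441/262.224) = 2.1 dB.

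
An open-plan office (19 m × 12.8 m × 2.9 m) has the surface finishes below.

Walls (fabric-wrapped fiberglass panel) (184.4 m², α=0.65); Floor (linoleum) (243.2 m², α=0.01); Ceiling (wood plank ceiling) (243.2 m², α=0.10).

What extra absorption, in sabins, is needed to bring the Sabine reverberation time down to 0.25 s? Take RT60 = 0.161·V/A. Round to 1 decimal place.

Total absorption A₁ = 184.4×0.65 + 243.2×0.01 + 243.2×0.10
  = 119.860 + 2.432 + 24.320 = 146.612 m² sabins.
V = 705.28 m³. Required absorption A₂ = 0.161 × 705.28 / 0.25 = 454.200 sabins.
Additional absorption ΔA = 454.200 − 146.612 = 307.6 sabins.

307.6 sabins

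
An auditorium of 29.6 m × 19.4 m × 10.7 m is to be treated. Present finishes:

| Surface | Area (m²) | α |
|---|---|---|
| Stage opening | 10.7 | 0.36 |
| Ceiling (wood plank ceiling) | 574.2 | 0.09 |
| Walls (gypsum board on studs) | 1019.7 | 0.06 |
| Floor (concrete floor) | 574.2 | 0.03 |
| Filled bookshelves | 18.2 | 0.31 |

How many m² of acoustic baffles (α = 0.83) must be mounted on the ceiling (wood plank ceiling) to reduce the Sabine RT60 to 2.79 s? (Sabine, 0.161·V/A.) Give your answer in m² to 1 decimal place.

290.5

A₁ = Σ Sᵢαᵢ = 10.7*0.36 + 574.2*0.09 + 1019.7*0.06 + 574.2*0.03 + 18.2*0.31 = 139.580 sabins.
V = 6144.368 m³. Target absorption A₂ = 0.161 × 6144.368 / 2.79 = 354.567 sabins.
Absorption to add: 354.567 − 139.580 = 214.987 sabins.
Each m² of panel replacing the ceiling (wood plank ceiling) adds (0.83 − 0.09) = 0.74 sabins.
Panel area = 214.987 / 0.74 = 290.5 m².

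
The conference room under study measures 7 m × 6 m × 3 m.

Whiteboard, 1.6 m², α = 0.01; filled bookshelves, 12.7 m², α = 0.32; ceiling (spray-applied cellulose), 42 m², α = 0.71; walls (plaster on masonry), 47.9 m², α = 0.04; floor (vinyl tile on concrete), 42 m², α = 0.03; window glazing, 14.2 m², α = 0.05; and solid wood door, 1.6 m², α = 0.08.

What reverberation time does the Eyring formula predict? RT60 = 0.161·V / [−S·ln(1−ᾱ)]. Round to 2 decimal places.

0.47 sec

S = Σ Sᵢ = 162.0 m².
Absorption A = 1.6·0.01 + 12.7·0.32 + 42·0.71 + 47.9·0.04 + 42·0.03 + 14.2·0.05 + 1.6·0.08 = 37.914 sabins.
Mean coefficient ᾱ = A/S = 0.2340.
Eyring denominator: −S ln(1−ᾱ) = 43.185.
V = 7 × 6 × 3 = 126 m³.
RT60 = 0.161 × 126 / 43.185 = 0.47 s.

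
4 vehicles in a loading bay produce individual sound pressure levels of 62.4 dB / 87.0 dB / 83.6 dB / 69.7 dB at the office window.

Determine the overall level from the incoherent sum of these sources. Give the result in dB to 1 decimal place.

Σ 10^(Lᵢ/10) = 7.413e+08.
L_total = 10·log₁₀(7.413e+08) = 88.7 dB.

88.7 dB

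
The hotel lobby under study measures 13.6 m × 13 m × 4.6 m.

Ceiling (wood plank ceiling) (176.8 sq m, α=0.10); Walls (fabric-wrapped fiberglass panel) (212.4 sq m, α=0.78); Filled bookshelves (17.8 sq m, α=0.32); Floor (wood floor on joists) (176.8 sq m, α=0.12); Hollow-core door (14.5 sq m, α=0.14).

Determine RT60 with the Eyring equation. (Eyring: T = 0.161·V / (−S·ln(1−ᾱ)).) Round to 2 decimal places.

0.50 seconds

Total surface area S = 176.8 + 212.4 + 17.8 + 176.8 + 14.5 = 598.3 sq m.
Absorption A = 176.8×0.10 + 212.4×0.78 + 17.8×0.32 + 176.8×0.12 + 14.5×0.14 = 212.294 sabins.
ᾱ = 212.294 / 598.3 = 0.3548.
−S·ln(1−ᾱ) = −598.3 × ln(1 − 0.3548) = 262.172.
V = 13.6 × 13 × 4.6 = 813.28 m³.
T = 0.161·V/[−S·ln(1−ᾱ)] = 0.161·813.28/262.172 = 0.50 s.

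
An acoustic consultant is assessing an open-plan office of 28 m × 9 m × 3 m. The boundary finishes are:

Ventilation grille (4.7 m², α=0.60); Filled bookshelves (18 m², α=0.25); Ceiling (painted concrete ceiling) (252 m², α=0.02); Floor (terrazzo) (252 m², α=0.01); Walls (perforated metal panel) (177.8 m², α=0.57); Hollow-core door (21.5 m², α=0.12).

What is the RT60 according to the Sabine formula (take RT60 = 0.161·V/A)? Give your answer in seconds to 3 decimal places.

1.024 s

Total absorption A = 4.7*0.60 + 18*0.25 + 252*0.02 + 252*0.01 + 177.8*0.57 + 21.5*0.12
  = 2.820 + 4.500 + 5.040 + 2.520 + 101.346 + 2.580 = 118.806 m² sabins.
Volume V = 28 × 9 × 3 = 756 m³.
Sabine: RT60 = 0.161 × 756 / 118.806 = 1.024 s.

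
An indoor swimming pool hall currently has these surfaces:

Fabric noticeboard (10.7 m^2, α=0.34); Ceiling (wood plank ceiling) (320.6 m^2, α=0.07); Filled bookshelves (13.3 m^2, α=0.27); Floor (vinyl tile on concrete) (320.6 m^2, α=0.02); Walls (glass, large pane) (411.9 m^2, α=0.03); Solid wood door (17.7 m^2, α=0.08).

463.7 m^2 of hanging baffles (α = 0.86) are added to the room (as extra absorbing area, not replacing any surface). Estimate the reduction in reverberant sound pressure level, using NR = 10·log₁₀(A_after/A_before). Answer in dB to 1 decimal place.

Total absorption A_before = 10.7·0.34 + 320.6·0.07 + 13.3·0.27 + 320.6·0.02 + 411.9·0.03 + 17.7·0.08
  = 3.638 + 22.442 + 3.591 + 6.412 + 12.357 + 1.416 = 49.856 m^2 sabins.
Treatment contributes 463.7·0.86 = 398.782 sabins.
New total A_after = 448.638 sabins.
NR = 10·log₁₀(448.638/49.856) = 9.5 dB.

9.5 dB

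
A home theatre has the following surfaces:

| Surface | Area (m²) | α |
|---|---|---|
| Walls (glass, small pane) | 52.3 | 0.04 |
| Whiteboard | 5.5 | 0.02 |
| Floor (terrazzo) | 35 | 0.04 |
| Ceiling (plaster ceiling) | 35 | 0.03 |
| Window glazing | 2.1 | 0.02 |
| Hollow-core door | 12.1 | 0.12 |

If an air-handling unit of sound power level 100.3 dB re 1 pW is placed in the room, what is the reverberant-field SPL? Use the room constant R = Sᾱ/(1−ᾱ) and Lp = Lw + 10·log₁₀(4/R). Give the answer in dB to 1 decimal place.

Σ(Sᵢαᵢ) = 52.3·0.04 + 5.5·0.02 + 35·0.04 + 35·0.03 + 2.1·0.02 + 12.1·0.12 = 6.146; total area S = 142.0 m².
ᾱ = 6.146/142.0 = 0.0433; R = Sᾱ/(1−ᾱ) = 6.146/(1−0.0433) = 6.424 m².
Lp = 100.3 + 10·log₁₀(4/6.424) = 100.3 + (-2.06) = 98.2 dB.

98.2 dB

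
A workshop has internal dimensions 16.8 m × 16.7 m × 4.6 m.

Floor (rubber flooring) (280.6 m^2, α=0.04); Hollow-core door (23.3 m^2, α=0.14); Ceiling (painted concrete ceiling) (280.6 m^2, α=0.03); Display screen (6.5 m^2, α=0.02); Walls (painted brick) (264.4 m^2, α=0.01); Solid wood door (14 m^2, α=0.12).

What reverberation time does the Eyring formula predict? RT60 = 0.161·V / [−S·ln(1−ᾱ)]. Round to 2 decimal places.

Total surface area S = 280.6 + 23.3 + 280.6 + 6.5 + 264.4 + 14 = 869.4 m^2.
Σ(Sᵢαᵢ) = 280.6×0.04 + 23.3×0.14 + 280.6×0.03 + 6.5×0.02 + 264.4×0.01 + 14×0.12 = 27.358.
ᾱ = 27.358 / 869.4 = 0.0315.
Eyring denominator: −S ln(1−ᾱ) = 27.827.
V = 16.8 × 16.7 × 4.6 = 1290.576 m³.
RT60 = 0.161 × 1290.576 / 27.827 = 7.47 s.

7.47 sec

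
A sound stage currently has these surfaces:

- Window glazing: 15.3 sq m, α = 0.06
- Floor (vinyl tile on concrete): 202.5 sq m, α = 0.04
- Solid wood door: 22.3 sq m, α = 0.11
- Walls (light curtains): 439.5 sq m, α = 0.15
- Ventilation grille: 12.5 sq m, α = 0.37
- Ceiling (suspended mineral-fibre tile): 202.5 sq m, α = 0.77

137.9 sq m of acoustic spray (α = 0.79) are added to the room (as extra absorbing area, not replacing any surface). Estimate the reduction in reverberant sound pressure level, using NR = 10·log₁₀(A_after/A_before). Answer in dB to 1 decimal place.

Total absorption A_before = 15.3×0.06 + 202.5×0.04 + 22.3×0.11 + 439.5×0.15 + 12.5×0.37 + 202.5×0.77
  = 0.918 + 8.100 + 2.453 + 65.925 + 4.625 + 155.925 = 237.946 sq m sabins.
Added absorption = 137.9 × 0.79 = 108.941 sabins.
A_after = 237.946 + 108.941 = 346.887 sabins.
NR = 10·log₁₀(346.887/237.946) = 1.6 dB.

1.6 dB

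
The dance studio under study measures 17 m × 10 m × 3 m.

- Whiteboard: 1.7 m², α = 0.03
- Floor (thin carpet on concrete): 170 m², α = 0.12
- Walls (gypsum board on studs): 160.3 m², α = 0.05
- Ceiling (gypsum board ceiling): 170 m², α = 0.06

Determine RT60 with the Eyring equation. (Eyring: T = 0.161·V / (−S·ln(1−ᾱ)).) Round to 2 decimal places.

2.04 s

S = Σ Sᵢ = 502.0 m².
Σ(Sᵢαᵢ) = 1.7×0.03 + 170×0.12 + 160.3×0.05 + 170×0.06 = 38.666.
ᾱ = 38.666 / 502.0 = 0.0770.
−S·ln(1−ᾱ) = −502.0 × ln(1 − 0.0770) = 40.223.
V = 17 × 10 × 3 = 510 m³.
T = 0.161·V/[−S·ln(1−ᾱ)] = 0.161·510/40.223 = 2.04 s.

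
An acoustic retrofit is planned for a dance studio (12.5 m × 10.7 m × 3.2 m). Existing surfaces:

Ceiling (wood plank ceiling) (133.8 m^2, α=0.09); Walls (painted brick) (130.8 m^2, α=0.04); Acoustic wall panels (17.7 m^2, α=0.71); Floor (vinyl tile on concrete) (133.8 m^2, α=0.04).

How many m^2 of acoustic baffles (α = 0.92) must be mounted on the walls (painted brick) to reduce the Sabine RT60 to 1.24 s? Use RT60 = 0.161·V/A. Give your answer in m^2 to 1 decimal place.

23.2

Equivalent absorption area: A₁ = 133.8·0.09 + 130.8·0.04 + 17.7·0.71 + 133.8·0.04 = 35.193 m^2.
Required A₂ = 0.161·428/1.24 = 55.571 sabins.
Absorption to add: 55.571 − 35.193 = 20.378 sabins.
Net gain per m^2: Δα = 0.92 − 0.04 = 0.88.
Area = ΔA/Δα = 20.378/0.88 = 23.2 m^2.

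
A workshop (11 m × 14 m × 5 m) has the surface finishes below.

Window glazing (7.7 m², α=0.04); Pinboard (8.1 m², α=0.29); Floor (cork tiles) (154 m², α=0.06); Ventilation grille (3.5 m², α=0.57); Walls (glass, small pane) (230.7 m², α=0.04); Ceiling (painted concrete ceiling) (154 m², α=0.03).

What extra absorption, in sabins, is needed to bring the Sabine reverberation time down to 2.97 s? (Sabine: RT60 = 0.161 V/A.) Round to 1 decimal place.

A₁ = Σ Sᵢαᵢ = 7.7·0.04 + 8.1·0.29 + 154·0.06 + 3.5·0.57 + 230.7·0.04 + 154·0.03 = 27.740 sabins.
For T = 2.97 s, need A₂ = 0.161·V/T = 0.161·770/2.97 = 41.741 sabins.
ΔA = A₂ − A₁ = 41.741 − 27.740 = 14.0 sabins.

14.0 sabins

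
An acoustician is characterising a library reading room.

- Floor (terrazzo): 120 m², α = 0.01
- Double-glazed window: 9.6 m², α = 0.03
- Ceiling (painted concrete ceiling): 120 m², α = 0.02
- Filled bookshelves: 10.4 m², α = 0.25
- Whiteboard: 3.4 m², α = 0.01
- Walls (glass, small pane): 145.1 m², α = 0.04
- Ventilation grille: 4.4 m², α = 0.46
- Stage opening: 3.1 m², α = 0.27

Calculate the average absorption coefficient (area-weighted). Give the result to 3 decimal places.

0.037

Total surface area S = 416.0 m².
Weighted sum Σ Sα = 15.187.
ᾱ = A/S = 0.037.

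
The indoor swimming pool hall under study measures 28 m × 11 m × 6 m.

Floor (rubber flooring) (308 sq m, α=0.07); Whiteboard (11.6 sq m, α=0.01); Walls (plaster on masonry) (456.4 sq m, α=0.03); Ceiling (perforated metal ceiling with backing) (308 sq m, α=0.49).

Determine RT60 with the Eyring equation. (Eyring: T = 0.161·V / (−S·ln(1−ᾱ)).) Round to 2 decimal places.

Total surface area S = 308 + 11.6 + 456.4 + 308 = 1084.0 sq m.
Σ(Sᵢαᵢ) = 308×0.07 + 11.6×0.01 + 456.4×0.03 + 308×0.49 = 186.288.
ᾱ = 186.288 / 1084.0 = 0.1719.
Eyring denominator: −S ln(1−ᾱ) = 204.466.
V = 28 × 11 × 6 = 1848 m³.
RT60 = 0.161 × 1848 / 204.466 = 1.46 s.

1.46 sec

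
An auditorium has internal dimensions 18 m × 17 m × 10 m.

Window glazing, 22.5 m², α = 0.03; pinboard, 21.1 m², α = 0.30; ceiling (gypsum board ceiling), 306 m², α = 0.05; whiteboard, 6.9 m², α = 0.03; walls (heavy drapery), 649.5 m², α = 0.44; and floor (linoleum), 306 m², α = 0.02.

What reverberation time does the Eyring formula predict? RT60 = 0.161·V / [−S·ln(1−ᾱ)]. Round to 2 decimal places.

1.37 sec

Total surface area S = 22.5 + 21.1 + 306 + 6.9 + 649.5 + 306 = 1312.0 m².
Σ(Sᵢαᵢ) = 22.5×0.03 + 21.1×0.30 + 306×0.05 + 6.9×0.03 + 649.5×0.44 + 306×0.02 = 314.412.
Mean coefficient ᾱ = A/S = 0.2396.
Eyring denominator: −S ln(1−ᾱ) = 359.371.
V = 18 × 17 × 10 = 3060 m³.
RT60 = 0.161 × 3060 / 359.371 = 1.37 s.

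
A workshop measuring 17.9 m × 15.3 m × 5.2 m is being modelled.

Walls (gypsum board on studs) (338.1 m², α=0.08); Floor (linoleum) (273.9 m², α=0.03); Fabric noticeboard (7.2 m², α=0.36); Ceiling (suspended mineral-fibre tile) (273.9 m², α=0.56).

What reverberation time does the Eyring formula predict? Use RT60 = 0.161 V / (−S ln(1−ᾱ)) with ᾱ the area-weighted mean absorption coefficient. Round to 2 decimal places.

Total surface area S = 338.1 + 273.9 + 7.2 + 273.9 = 893.1 m².
Σ(Sᵢαᵢ) = 338.1·0.08 + 273.9·0.03 + 7.2·0.36 + 273.9·0.56 = 191.241.
Mean coefficient ᾱ = A/S = 0.2141.
−S·ln(1−ᾱ) = −893.1 × ln(1 − 0.2141) = 215.171.
V = 17.9 × 15.3 × 5.2 = 1424.124 m³.
T = 0.161·V/[−S·ln(1−ᾱ)] = 0.161·1424.124/215.171 = 1.07 s.

1.07 s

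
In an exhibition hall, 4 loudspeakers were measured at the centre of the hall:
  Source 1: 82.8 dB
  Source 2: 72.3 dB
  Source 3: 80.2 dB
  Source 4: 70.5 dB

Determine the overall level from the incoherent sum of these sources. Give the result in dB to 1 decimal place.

85.1 dB

Σ 10^(Lᵢ/10) = 3.235e+08.
Combined level = 10 log₁₀(3.235e+08) = 85.1 dB.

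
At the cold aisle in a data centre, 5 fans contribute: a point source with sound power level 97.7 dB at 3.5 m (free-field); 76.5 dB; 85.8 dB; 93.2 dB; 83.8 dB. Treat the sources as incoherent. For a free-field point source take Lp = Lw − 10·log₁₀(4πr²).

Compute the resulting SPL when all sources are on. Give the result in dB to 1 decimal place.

Source at 3.5 m: Lp = 97.7 − 10·log₁₀(4π·3.5²) = 97.7 − 10·log₁₀(153.938) = 75.8 dB.
Σ 10^(Lᵢ/10) = 2.792e+09.
L_total = 10·log₁₀(2.792e+09) = 94.5 dB.

94.5 dB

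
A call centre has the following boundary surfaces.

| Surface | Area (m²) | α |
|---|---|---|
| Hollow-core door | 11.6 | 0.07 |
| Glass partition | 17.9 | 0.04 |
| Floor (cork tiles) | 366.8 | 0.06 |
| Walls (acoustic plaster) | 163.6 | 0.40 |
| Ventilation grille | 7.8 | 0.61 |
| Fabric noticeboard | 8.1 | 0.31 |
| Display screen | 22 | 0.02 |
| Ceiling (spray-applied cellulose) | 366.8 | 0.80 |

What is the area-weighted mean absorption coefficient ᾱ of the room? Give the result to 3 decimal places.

Total surface area S = 964.6 m².
Weighted sum Σ Sα = 390.125.
ᾱ = 390.125 / 964.6 = 0.404.

0.404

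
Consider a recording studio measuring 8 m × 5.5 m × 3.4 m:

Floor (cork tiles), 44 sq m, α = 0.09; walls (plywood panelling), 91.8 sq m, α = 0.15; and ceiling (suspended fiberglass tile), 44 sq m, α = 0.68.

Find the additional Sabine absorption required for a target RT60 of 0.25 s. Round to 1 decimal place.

Total absorption A₁ = 44·0.09 + 91.8·0.15 + 44·0.68
  = 3.960 + 13.770 + 29.920 = 47.650 sq m sabins.
For T = 0.25 s, need A₂ = 0.161·V/T = 0.161·149.6/0.25 = 96.342 sabins.
Shortfall: 96.342 − 47.650 = 48.7 sabins.

48.7 sabins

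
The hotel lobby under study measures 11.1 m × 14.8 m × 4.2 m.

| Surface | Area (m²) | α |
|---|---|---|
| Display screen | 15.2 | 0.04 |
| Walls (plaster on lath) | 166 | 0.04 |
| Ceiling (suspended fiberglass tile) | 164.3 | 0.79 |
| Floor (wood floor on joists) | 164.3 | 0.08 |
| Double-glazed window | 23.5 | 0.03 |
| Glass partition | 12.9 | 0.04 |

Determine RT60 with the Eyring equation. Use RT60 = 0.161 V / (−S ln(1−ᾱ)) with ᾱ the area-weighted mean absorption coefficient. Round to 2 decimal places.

0.63 sec

Total surface area S = 15.2 + 166 + 164.3 + 164.3 + 23.5 + 12.9 = 546.2 m².
Absorption A = 15.2×0.04 + 166×0.04 + 164.3×0.79 + 164.3×0.08 + 23.5×0.03 + 12.9×0.04 = 151.410 sabins.
ᾱ = 151.410 / 546.2 = 0.2772.
Eyring denominator: −S ln(1−ᾱ) = 177.309.
V = 11.1 × 14.8 × 4.2 = 689.976 m³.
RT60 = 0.161 × 689.976 / 177.309 = 0.63 s.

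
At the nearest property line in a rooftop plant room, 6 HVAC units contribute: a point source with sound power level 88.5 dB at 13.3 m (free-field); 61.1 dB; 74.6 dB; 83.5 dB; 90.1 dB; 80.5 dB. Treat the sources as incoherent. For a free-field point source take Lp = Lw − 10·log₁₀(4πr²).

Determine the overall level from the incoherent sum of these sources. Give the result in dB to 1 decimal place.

91.4 dB

Source at 13.3 m: Lp = 88.5 − 10·log₁₀(4π·13.3²) = 88.5 − 10·log₁₀(2222.865) = 55.0 dB.
Converting to relative power and adding: 10^(55.0/10) + 10^(61.1/10) + 10^(74.6/10) + 10^(83.5/10) + 10^(90.1/10) + 10^(80.5/10) = 1.39e+09.
Combined level = 10 log₁₀(1.39e+09) = 91.4 dB.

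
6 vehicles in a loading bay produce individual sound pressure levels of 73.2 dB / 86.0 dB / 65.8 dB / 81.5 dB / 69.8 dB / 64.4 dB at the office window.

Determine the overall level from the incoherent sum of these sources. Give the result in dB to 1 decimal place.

Σ 10^(Lᵢ/10) = 5.764e+08.
L_total = 10·log₁₀(5.764e+08) = 87.6 dB.

87.6 dB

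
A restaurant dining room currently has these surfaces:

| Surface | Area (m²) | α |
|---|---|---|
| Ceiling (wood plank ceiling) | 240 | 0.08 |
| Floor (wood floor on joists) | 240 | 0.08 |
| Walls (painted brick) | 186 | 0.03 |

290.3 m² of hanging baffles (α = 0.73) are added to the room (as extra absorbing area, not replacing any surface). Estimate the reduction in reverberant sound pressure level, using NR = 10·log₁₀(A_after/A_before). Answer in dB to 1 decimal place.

7.6 dB

Equivalent absorption area: A_before = 240*0.08 + 240*0.08 + 186*0.03 = 43.980 m².
Added absorption = 290.3 × 0.73 = 211.919 sabins.
New total A_after = 255.899 sabins.
Reduction = 10 log₁₀(A_after/A_before) = 10 log₁₀(5.8185) = 7.6 dB.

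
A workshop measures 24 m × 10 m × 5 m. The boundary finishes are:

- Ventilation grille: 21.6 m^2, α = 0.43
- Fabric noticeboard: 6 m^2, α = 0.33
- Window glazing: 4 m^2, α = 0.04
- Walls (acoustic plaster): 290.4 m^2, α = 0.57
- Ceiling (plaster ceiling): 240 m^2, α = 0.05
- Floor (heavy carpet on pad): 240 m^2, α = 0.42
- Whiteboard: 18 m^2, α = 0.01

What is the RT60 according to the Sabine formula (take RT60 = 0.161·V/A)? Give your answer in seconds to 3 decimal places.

Equivalent absorption area: A = 21.6·0.43 + 6·0.33 + 4·0.04 + 290.4·0.57 + 240·0.05 + 240·0.42 + 18·0.01 = 289.936 m^2.
Room volume: 1200 m³.
RT60 = 0.161 · V / A = 0.161 × 1200 / 289.936 = 0.666 s.

0.666 seconds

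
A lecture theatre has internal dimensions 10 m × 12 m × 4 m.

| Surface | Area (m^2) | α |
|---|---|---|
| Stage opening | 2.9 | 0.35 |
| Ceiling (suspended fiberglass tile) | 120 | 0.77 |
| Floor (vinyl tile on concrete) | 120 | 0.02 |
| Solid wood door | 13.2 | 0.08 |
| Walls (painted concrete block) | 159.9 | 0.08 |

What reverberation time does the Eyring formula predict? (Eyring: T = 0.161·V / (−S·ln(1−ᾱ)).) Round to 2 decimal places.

Total surface area S = 2.9 + 120 + 120 + 13.2 + 159.9 = 416.0 m^2.
Σ(Sᵢαᵢ) = 2.9·0.35 + 120·0.77 + 120·0.02 + 13.2·0.08 + 159.9·0.08 = 109.663.
ᾱ = 109.663 / 416.0 = 0.2636.
−S·ln(1−ᾱ) = −416.0 × ln(1 − 0.2636) = 127.288.
V = 10 × 12 × 4 = 480 m³.
T = 0.161·V/[−S·ln(1−ᾱ)] = 0.161·480/127.288 = 0.61 s.

0.61 seconds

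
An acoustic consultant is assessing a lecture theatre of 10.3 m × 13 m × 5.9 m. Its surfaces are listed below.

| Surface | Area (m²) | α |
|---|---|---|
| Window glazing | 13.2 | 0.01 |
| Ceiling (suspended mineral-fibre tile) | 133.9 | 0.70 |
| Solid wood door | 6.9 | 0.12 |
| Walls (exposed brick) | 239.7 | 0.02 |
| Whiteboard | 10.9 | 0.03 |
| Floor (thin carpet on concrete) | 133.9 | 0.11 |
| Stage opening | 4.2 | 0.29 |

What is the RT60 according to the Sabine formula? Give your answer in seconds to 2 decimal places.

1.10 s

Total absorption A = 13.2×0.01 + 133.9×0.70 + 6.9×0.12 + 239.7×0.02 + 10.9×0.03 + 133.9×0.11 + 4.2×0.29
  = 0.132 + 93.730 + 0.828 + 4.794 + 0.327 + 14.729 + 1.218 = 115.758 m² sabins.
Volume V = 10.3 × 13 × 5.9 = 790.01 m³.
T = 0.161 V/A = 0.161·790.01/115.758 = 1.10 s.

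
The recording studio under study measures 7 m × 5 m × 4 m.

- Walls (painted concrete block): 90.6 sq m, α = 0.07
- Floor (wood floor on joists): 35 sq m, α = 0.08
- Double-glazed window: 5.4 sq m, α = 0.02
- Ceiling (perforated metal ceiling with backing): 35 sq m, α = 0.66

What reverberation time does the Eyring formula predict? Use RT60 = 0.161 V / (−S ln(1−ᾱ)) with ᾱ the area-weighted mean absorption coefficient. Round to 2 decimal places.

0.63 s

Total surface area S = 90.6 + 35 + 5.4 + 35 = 166.0 sq m.
Absorption A = 90.6×0.07 + 35×0.08 + 5.4×0.02 + 35×0.66 = 32.350 sabins.
Mean coefficient ᾱ = A/S = 0.1949.
Eyring denominator: −S ln(1−ᾱ) = 35.987.
V = 7 × 5 × 4 = 140 m³.
T = 0.161·V/[−S·ln(1−ᾱ)] = 0.161·140/35.987 = 0.63 s.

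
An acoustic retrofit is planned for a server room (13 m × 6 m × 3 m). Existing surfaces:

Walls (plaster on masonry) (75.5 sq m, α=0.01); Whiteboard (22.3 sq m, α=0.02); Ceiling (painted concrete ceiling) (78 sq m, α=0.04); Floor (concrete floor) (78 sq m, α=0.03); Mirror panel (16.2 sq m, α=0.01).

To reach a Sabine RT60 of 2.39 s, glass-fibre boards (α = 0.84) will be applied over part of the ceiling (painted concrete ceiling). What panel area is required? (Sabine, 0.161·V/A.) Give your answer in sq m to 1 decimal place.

Summing Sᵢαᵢ: 0.755 + 0.446 + 3.120 + 2.340 + 0.162 → A₁ = 6.823 sabins.
V = 234 m³. Target absorption A₂ = 0.161 × 234 / 2.39 = 15.763 sabins.
Absorption to add: 15.763 − 6.823 = 8.940 sabins.
Net gain per sq m: Δα = 0.84 − 0.04 = 0.80.
Area = ΔA/Δα = 8.940/0.80 = 11.2 sq m.

11.2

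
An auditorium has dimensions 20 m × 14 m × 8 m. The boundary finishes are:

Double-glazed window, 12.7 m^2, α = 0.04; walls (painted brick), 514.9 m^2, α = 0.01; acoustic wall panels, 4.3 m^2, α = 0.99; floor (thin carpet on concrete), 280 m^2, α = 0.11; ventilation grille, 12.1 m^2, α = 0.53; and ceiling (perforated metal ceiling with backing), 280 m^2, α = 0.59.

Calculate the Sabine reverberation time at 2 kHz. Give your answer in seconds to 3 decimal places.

1.699 sec

Equivalent absorption area: A = 12.7*0.04 + 514.9*0.01 + 4.3*0.99 + 280*0.11 + 12.1*0.53 + 280*0.59 = 212.327 m^2.
V = 20·14·8 = 2240 m³.
T = 0.161 V/A = 0.161·2240/212.327 = 1.699 s.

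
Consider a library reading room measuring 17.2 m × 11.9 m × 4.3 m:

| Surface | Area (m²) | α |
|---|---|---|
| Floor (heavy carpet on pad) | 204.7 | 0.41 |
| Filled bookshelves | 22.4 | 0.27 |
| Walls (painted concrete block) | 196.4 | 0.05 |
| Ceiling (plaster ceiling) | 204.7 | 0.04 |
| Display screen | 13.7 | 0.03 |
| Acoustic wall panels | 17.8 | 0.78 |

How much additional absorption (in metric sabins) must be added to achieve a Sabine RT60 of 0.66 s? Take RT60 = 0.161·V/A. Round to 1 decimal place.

92.4 sabins

Equivalent absorption area: A₁ = 204.7*0.41 + 22.4*0.27 + 196.4*0.05 + 204.7*0.04 + 13.7*0.03 + 17.8*0.78 = 122.278 m².
For T = 0.66 s, need A₂ = 0.161·V/T = 0.161·880.124/0.66 = 214.697 sabins.
Additional absorption ΔA = 214.697 − 122.278 = 92.4 sabins.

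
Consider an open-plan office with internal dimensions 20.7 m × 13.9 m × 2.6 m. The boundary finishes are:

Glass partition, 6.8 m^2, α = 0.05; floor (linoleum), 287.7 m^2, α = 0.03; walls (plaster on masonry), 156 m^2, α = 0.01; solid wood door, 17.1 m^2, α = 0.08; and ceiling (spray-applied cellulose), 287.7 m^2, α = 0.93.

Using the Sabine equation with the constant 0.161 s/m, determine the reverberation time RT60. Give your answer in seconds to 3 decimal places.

Total absorption A = 6.8·0.05 + 287.7·0.03 + 156·0.01 + 17.1·0.08 + 287.7·0.93
  = 0.340 + 8.631 + 1.560 + 1.368 + 267.561 = 279.460 m^2 sabins.
V = 20.7·13.9·2.6 = 748.098 m³.
T = 0.161 V/A = 0.161·748.098/279.460 = 0.431 s.

0.431 s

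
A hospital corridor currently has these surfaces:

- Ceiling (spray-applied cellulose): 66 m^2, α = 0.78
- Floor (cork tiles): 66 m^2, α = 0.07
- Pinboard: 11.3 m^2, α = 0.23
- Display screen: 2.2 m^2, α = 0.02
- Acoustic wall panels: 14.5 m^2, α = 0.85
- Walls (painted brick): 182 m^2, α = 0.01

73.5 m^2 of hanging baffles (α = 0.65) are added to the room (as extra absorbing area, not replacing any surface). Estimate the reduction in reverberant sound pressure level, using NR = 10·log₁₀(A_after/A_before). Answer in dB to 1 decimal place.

2.2 dB

Summing Sᵢαᵢ: 51.480 + 4.620 + 2.599 + 0.044 + 12.325 + 1.820 → A_before = 72.888 sabins.
Added absorption = 73.5 × 0.65 = 47.775 sabins.
New total A_after = 120.663 sabins.
Reduction = 10 log₁₀(A_after/A_before) = 10 log₁₀(1.6555) = 2.2 dB.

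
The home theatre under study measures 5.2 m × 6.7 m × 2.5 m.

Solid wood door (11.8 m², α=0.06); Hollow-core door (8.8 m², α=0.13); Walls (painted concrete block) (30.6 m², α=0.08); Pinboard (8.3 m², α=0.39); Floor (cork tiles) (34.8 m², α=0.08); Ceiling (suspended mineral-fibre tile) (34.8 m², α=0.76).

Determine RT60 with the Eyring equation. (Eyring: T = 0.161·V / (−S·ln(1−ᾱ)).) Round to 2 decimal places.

0.32 s

Total surface area S = 11.8 + 8.8 + 30.6 + 8.3 + 34.8 + 34.8 = 129.1 m².
Σ(Sᵢαᵢ) = 11.8×0.06 + 8.8×0.13 + 30.6×0.08 + 8.3×0.39 + 34.8×0.08 + 34.8×0.76 = 36.769.
Mean coefficient ᾱ = A/S = 0.2848.
Eyring denominator: −S ln(1−ᾱ) = 43.273.
V = 5.2 × 6.7 × 2.5 = 87.1 m³.
RT60 = 0.161 × 87.1 / 43.273 = 0.32 s.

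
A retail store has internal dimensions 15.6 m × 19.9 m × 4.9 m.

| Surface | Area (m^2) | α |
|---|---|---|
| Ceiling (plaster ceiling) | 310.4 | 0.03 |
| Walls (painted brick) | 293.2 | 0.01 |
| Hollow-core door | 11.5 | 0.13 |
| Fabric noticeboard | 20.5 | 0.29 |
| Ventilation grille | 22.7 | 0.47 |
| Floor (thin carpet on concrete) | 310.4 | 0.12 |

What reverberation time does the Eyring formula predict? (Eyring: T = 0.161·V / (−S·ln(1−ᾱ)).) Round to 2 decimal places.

Total surface area S = 310.4 + 293.2 + 11.5 + 20.5 + 22.7 + 310.4 = 968.7 m^2.
Absorption A = 310.4·0.03 + 293.2·0.01 + 11.5·0.13 + 20.5·0.29 + 22.7·0.47 + 310.4·0.12 = 67.601 sabins.
Mean coefficient ᾱ = A/S = 0.0698.
−S·ln(1−ᾱ) = −968.7 × ln(1 − 0.0698) = 70.091.
V = 15.6 × 19.9 × 4.9 = 1521.156 m³.
RT60 = 0.161 × 1521.156 / 70.091 = 3.49 s.

3.49 s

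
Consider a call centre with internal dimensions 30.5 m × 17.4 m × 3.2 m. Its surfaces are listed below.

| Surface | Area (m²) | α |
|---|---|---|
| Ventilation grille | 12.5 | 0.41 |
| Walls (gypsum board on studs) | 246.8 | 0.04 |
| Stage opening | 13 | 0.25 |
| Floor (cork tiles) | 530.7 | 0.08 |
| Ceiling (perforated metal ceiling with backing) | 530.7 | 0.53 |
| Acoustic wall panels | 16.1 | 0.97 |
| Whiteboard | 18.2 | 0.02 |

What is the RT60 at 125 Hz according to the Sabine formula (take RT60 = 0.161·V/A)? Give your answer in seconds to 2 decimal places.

A = Σ Sᵢαᵢ = 12.5·0.41 + 246.8·0.04 + 13·0.25 + 530.7·0.08 + 530.7·0.53 + 16.1·0.97 + 18.2·0.02 = 357.955 sabins.
Room volume: 1698.24 m³.
Sabine: RT60 = 0.161 × 1698.24 / 357.955 = 0.76 s.

0.76 s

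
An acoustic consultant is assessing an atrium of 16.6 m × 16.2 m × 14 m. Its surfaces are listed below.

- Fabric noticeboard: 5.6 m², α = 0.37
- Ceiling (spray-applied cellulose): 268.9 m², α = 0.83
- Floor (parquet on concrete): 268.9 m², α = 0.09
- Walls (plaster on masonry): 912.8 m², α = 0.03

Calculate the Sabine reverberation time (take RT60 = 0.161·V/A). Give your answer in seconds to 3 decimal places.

Equivalent absorption area: A = 5.6*0.37 + 268.9*0.83 + 268.9*0.09 + 912.8*0.03 = 276.844 m².
V = 16.6·16.2·14 = 3764.88 m³.
Sabine: RT60 = 0.161 × 3764.88 / 276.844 = 2.189 s.

2.189 s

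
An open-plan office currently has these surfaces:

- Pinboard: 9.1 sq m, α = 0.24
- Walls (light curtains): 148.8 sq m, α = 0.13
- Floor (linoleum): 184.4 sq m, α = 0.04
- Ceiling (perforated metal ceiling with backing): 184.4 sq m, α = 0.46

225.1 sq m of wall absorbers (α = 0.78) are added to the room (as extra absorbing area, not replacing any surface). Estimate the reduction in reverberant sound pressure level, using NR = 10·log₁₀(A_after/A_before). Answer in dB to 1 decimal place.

4.1 dB

Equivalent absorption area: A_before = 9.1*0.24 + 148.8*0.13 + 184.4*0.04 + 184.4*0.46 = 113.728 sq m.
Added absorption = 225.1 × 0.78 = 175.578 sabins.
New total A_after = 289.306 sabins.
Reduction = 10 log₁₀(A_after/A_before) = 10 log₁₀(2.5438) = 4.1 dB.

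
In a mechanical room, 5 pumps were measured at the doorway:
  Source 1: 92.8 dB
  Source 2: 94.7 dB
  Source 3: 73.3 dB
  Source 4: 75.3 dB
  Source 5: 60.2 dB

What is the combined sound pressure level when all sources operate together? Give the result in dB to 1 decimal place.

96.9 dB

Converting to relative power and adding: 10^(92.8/10) + 10^(94.7/10) + 10^(73.3/10) + 10^(75.3/10) + 10^(60.2/10) = 4.913e+09.
Back to dB: 10·log₁₀ Σ = 96.9 dB.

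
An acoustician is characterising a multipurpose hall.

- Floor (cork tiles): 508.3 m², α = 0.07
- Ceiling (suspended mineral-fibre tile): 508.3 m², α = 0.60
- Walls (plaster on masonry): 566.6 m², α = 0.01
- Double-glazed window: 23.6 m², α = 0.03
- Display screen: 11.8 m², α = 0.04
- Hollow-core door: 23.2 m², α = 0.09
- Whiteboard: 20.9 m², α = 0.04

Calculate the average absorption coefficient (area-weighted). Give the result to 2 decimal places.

Total surface area S = 1662.7 m².
Weighted sum Σ Sα = 350.331.
ᾱ = 350.331 / 1662.7 = 0.21.

0.21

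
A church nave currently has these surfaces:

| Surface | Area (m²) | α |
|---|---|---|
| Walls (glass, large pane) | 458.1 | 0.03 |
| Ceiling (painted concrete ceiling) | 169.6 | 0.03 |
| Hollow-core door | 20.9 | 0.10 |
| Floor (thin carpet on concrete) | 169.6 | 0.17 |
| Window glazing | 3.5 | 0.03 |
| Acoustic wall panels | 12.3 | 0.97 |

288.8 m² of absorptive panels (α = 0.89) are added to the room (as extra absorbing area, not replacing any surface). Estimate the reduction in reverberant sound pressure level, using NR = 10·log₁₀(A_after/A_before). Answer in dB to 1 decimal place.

Summing Sᵢαᵢ: 13.743 + 5.088 + 2.090 + 28.832 + 0.105 + 11.931 → A_before = 61.789 sabins.
Added absorption = 288.8 × 0.89 = 257.032 sabins.
New total A_after = 318.821 sabins.
Reduction = 10 log₁₀(A_after/A_before) = 10 log₁₀(5.1598) = 7.1 dB.

7.1 dB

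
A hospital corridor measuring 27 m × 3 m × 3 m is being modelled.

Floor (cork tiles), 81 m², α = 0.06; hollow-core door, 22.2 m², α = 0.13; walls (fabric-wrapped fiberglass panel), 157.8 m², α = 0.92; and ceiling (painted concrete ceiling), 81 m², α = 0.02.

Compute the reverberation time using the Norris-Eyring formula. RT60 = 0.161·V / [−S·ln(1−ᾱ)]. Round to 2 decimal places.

0.19 seconds

S = Σ Sᵢ = 342.0 m².
Σ(Sᵢαᵢ) = 81·0.06 + 22.2·0.13 + 157.8·0.92 + 81·0.02 = 154.542.
ᾱ = 154.542 / 342.0 = 0.4519.
Eyring denominator: −S ln(1−ᾱ) = 205.644.
V = 27 × 3 × 3 = 243 m³.
T = 0.161·V/[−S·ln(1−ᾱ)] = 0.161·243/205.644 = 0.19 s.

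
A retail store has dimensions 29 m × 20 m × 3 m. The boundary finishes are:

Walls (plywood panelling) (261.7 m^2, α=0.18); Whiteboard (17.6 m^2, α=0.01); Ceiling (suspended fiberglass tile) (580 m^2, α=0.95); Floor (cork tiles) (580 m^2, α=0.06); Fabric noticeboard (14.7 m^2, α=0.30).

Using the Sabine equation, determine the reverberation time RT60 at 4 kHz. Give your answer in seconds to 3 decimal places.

0.439 sec

Equivalent absorption area: A = 261.7*0.18 + 17.6*0.01 + 580*0.95 + 580*0.06 + 14.7*0.30 = 637.492 m^2.
Volume V = 29 × 20 × 3 = 1740 m³.
Sabine: RT60 = 0.161 × 1740 / 637.492 = 0.439 s.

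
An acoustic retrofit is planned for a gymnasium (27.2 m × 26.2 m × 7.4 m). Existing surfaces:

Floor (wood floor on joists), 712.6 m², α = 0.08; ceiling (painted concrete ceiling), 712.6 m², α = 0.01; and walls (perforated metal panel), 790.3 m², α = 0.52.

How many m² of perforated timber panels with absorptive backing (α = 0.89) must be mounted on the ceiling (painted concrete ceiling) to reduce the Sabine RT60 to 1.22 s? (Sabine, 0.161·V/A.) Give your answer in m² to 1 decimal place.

251.0

Summing Sᵢαᵢ: 57.008 + 7.126 + 410.956 → A₁ = 475.090 sabins.
V = 5273.536 m³. Target absorption A₂ = 0.161 × 5273.536 / 1.22 = 695.934 sabins.
ΔA needed = 695.934 − 475.090 = 220.844 sabins.
Net gain per m²: Δα = 0.89 − 0.01 = 0.88.
Area = ΔA/Δα = 220.844/0.88 = 251.0 m².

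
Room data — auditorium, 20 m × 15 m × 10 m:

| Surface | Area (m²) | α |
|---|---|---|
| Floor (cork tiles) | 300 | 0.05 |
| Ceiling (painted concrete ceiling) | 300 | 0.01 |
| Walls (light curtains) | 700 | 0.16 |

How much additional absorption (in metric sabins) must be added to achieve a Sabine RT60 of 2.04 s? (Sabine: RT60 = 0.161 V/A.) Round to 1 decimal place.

A₁ = Σ Sᵢαᵢ = 300*0.05 + 300*0.01 + 700*0.16 = 130.000 sabins.
For T = 2.04 s, need A₂ = 0.161·V/T = 0.161·3000/2.04 = 236.765 sabins.
Shortfall: 236.765 − 130.000 = 106.8 sabins.

106.8 sabins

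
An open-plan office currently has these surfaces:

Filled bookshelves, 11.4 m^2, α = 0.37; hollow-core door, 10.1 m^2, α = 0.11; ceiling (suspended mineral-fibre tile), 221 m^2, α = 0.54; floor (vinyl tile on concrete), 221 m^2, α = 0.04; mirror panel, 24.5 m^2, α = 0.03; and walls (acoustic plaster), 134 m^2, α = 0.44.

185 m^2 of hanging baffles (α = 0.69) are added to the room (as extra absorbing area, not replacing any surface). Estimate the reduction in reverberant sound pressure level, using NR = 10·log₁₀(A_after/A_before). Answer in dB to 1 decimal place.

A_before = Σ Sᵢαᵢ = 11.4*0.37 + 10.1*0.11 + 221*0.54 + 221*0.04 + 24.5*0.03 + 134*0.44 = 193.204 sabins.
Treatment contributes 185·0.69 = 127.650 sabins.
A_after = 193.204 + 127.650 = 320.854 sabins.
Reduction = 10 log₁₀(A_after/A_before) = 10 log₁₀(1.6607) = 2.2 dB.

2.2 dB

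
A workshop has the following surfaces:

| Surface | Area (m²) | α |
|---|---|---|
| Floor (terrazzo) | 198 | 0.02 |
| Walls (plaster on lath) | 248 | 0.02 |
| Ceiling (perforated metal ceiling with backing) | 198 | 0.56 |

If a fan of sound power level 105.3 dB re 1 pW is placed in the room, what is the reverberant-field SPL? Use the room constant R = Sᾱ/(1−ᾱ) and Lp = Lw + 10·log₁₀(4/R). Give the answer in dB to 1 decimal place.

Σ(Sᵢαᵢ) = 198·0.02 + 248·0.02 + 198·0.56 = 119.800; total area S = 644.0 m².
ᾱ = 0.1860, so room constant R = A/(1−ᾱ) = 147.174 m².
Lp = Lw + 10 log₁₀(4/R) = 105.3 -15.66 = 89.6 dB.

89.6 dB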